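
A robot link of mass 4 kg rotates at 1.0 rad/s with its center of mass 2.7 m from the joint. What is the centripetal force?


F = m * omega^2 * r
= 4 * 1.0^2 * 2.7
= 4 * 1.0 * 2.7
= 10.8 N


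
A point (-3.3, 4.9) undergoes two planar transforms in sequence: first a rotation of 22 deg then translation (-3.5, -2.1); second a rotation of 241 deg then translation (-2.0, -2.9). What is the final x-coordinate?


After transform 1:
x1 = cos(22)*-3.3 - sin(22)*4.9 + -3.5 = -8.3953
y1 = sin(22)*-3.3 + cos(22)*4.9 + -2.1 = 1.207
After transform 2:
x2 = cos(241)*-8.3953 - sin(241)*1.207 + -2.0
= 3.1258


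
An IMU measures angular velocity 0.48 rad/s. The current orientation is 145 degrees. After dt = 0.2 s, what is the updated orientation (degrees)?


delta_theta = w * dt = 0.48 * 0.2 = 0.096 rad
= 5.5004 deg
theta_new = 145 + 5.5004 = 150.5004 deg


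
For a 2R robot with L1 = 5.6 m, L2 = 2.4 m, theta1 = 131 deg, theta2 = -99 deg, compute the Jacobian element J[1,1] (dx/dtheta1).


J[1,1] = -L1*sin(t1) - L2*sin(t1+t2)
= -5.6*sin(131) - 2.4*sin(32)
= -5.4982


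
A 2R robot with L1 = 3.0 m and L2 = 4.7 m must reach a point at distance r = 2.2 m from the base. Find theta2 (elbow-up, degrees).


cos(theta2) = (r^2 - L1^2 - L2^2) / (2*L1*L2)
cos(theta2) = (4.84 - 9.0 - 22.09) / 28.2
cos(theta2) = -0.930851
theta2 = 158.5679 degrees


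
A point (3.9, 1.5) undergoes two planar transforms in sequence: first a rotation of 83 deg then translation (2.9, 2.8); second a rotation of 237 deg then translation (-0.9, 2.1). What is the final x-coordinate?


After transform 1:
x1 = cos(83)*3.9 - sin(83)*1.5 + 2.9 = 1.8865
y1 = sin(83)*3.9 + cos(83)*1.5 + 2.8 = 6.8537
After transform 2:
x2 = cos(237)*1.8865 - sin(237)*6.8537 + -0.9
= 3.8206


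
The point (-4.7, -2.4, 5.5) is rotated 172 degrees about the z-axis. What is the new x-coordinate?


Rotation about z-axis: x' = x*cos(theta) - y*sin(theta)
= -4.7 * -0.9903 - -2.4 * 0.1392
= 4.9883


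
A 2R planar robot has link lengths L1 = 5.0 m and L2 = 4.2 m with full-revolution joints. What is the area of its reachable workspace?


r_max = L1 + L2 = 9.2 m
r_min = |L1 - L2| = 0.8 m
Area = pi*(r_max^2 - r_min^2)
= pi*(84.64 - 0.64)
= pi * 84.0
= 263.8938 m^2


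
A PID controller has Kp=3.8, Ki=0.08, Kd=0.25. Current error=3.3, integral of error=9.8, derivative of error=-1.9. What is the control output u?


u = Kp*e + Ki*int(e) + Kd*de/dt
= 3.8*3.3 + 0.08*9.8 + 0.25*(-1.9)
= 12.54 + 0.784 + -0.475
= 12.849


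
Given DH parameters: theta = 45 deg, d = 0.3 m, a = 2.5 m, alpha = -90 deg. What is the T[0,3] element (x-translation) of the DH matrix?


T[0,3] = a * cos(theta)
= 2.5 * cos(45 deg)
= 2.5 * 0.7071
= 1.7678


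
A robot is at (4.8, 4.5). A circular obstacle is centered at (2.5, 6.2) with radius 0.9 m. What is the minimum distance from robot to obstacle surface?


center_dist = sqrt((4.8-2.5)^2 + (4.5-6.2)^2)
= sqrt(5.29 + 2.89)
= 2.8601
min_dist = center_dist - radius = 2.8601 - 0.9 = 1.9601 m


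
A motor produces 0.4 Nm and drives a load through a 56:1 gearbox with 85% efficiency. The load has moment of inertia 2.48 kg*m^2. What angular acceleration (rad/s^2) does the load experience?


tau_out = tau_motor * N * eta
= 0.4 * 56 * 0.85 = 19.04 Nm
alpha = tau_out / I = 19.04 / 2.48
= 7.6774 rad/s^2


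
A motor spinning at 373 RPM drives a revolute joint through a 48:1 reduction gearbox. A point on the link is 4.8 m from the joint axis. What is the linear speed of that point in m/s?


omega_motor = 373 * 2*pi/60 = 39.0605 rad/s
omega_joint = omega_motor / 48 = 0.8138 rad/s
v = omega_joint * r = 0.8138 * 4.8
= 3.906 m/s


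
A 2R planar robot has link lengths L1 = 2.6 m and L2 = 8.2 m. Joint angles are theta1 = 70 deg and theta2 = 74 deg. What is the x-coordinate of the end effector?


Convert angles to radians: theta1 = 1.2217, theta2 = 1.2915
x = L1*cos(theta1) + L2*cos(theta1+theta2)
x = 0.8893 + -6.6339
x = -5.7447


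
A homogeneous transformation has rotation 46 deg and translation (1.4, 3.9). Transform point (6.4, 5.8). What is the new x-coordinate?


x' = cos(theta)*px - sin(theta)*py + tx
= 0.6947*6.4 - 0.7193*5.8 + 1.4
= 1.6736


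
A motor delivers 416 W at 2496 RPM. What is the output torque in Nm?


omega = 2496 * 2*pi/60 = 261.3805 rad/s
tau = P / omega = 416 / 261.3805
= 1.5915 Nm


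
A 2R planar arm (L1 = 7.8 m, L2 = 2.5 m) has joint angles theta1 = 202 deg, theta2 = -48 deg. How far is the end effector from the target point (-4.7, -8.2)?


End effector via forward kinematics:
x = L1*cos(t1) + L2*cos(t1+t2) = -9.479
y = L1*sin(t1) + L2*sin(t1+t2) = -1.826
Distance to target:
d = sqrt((-4.7 - -9.479)^2 + (-8.2 - -1.826)^2)
= sqrt(22.839 + 40.6278)
= 7.9666 m


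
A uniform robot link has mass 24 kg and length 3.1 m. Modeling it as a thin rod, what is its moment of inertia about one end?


I = (1/3) * m * L^2
= (1/3) * 24 * 3.1^2
= 0.333333 * 24 * 9.61
= 76.88 kg*m^2


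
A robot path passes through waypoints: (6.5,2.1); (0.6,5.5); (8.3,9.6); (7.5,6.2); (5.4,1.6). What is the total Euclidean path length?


Segment lengths:
  seg1 = sqrt((-5.9)^2 + (3.4)^2) = 6.8096
  seg2 = sqrt((7.7)^2 + (4.1)^2) = 8.7235
  seg3 = sqrt((-0.8)^2 + (-3.4)^2) = 3.4928
  seg4 = sqrt((-2.1)^2 + (-4.6)^2) = 5.0567
Total = 24.0826


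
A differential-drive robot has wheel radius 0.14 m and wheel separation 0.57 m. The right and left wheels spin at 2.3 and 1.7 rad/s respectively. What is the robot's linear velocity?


vR = r*wR = 0.14*2.3 = 0.322 m/s
vL = r*wL = 0.14*1.7 = 0.238 m/s
v = (vR+vL)/2 = 0.28 m/s
omega = (vR-vL)/L = 0.1474 rad/s
linear velocity = 0.28 m/s


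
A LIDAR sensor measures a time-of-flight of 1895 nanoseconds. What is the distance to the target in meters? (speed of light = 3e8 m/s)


tof = 1895 ns = 1.895e-06 s
dist = c * tof / 2
= 3e8 * 1.895e-06 / 2
= 284.25 m


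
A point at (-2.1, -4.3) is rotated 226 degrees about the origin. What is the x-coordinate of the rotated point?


x' = x*cos(theta) - y*sin(theta)
cos(226 deg) = -0.6947, sin(226 deg) = -0.7193
x' = -2.1 * -0.6947 - -4.3 * -0.7193
= 1.4588 - 3.0932
= -1.6344


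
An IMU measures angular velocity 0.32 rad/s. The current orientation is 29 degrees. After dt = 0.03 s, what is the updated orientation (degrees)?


delta_theta = w * dt = 0.32 * 0.03 = 0.0096 rad
= 0.55 deg
theta_new = 29 + 0.55 = 29.55 deg


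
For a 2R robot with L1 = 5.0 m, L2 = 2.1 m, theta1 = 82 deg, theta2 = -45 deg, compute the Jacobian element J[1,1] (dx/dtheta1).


J[1,1] = -L1*sin(t1) - L2*sin(t1+t2)
= -5.0*sin(82) - 2.1*sin(37)
= -6.2152


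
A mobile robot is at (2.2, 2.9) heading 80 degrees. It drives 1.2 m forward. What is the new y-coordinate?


y_new = y0 + d*sin(theta)
= 2.9 + 1.2*sin(80)
= 2.9 + 1.1818
= 4.0818


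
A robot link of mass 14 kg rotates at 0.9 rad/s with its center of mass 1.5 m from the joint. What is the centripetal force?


F = m * omega^2 * r
= 14 * 0.9^2 * 1.5
= 14 * 0.81 * 1.5
= 17.01 N


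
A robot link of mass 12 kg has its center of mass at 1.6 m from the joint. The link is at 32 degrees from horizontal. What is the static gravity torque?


tau = m*g*L*cos(angle)
= 12 * 9.81 * 1.6 * cos(32 deg)
= 12 * 9.81 * 1.6 * 0.848
= 159.7316 Nm


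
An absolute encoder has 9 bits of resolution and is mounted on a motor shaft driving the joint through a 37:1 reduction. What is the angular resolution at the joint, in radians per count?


counts = 2^9 = 512
effective counts at joint = 512 * 37 = 18944
resolution = 2*pi / 18944
= 3.3167e-04 rad/count


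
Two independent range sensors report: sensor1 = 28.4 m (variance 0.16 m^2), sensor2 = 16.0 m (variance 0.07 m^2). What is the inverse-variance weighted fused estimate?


w1 = (1/var1) / (1/var1 + 1/var2)
   = 6.25 / (6.25 + 14.2857) = 0.3043
w2 = 1 - w1 = 0.6957
fused = w1*s1 + w2*s2 = 8.6435 + 11.1304
= 19.7739 m


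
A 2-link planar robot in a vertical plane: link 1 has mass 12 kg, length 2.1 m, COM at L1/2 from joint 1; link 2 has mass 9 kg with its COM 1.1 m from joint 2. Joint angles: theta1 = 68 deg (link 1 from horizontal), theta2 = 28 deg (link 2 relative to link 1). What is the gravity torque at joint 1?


Horizontal distance from joint 1 to link-1 COM:
  x_c1 = (L1/2)*cos(t1) = 1.05 * 0.3746 = 0.3933 m
Horizontal distance from joint 1 to link-2 COM:
  x_c2 = L1*cos(t1) + Lc2*cos(t1+t2)
       = 2.1*0.3746 + 1.1*-0.1045 = 0.6717 m
tau1 = m1*g*x_c1 + m2*g*x_c2
     = 12*9.81*0.3933 + 9*9.81*0.6717
     = 46.3036 + 59.3037
     = 105.6074 Nm


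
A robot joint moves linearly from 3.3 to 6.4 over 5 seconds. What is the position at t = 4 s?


s = t/T = 4/5 = 0.8
p(t) = p0 + (pf-p0)*s
= 3.3 + (6.4 - 3.3) * 0.8
= 5.78


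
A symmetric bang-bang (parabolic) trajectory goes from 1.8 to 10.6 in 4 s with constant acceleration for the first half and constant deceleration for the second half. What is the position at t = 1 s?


Symmetric rest-to-rest: each phase covers (pf-p0)/2 in time T/2. 0.5*a*(T/2)^2 = (pf-p0)/2 => a = 4*(pf-p0)/T^2
a = 4*(10.6-1.8)/4^2 = 2.2
t = 1 is in the acceleration phase (t <= T/2).
p = p0 + 0.5*a*t^2 = 1.8 + 0.5*2.2*1^2
= 2.9


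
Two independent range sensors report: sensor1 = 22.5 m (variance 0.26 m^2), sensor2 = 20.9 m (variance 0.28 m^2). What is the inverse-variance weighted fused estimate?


w1 = (1/var1) / (1/var1 + 1/var2)
   = 3.8462 / (3.8462 + 3.5714) = 0.5185
w2 = 1 - w1 = 0.4815
fused = w1*s1 + w2*s2 = 11.6667 + 10.063
= 21.7296 m


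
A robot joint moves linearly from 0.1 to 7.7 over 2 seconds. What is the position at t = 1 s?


s = t/T = 1/2 = 0.5
p(t) = p0 + (pf-p0)*s
= 0.1 + (7.7 - 0.1) * 0.5
= 3.9


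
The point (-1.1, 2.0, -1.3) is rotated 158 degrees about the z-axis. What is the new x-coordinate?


Rotation about z-axis: x' = x*cos(theta) - y*sin(theta)
= -1.1 * -0.9272 - 2.0 * 0.3746
= 0.2707


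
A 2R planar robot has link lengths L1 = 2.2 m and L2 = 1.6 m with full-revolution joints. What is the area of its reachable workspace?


r_max = L1 + L2 = 3.8 m
r_min = |L1 - L2| = 0.6 m
Area = pi*(r_max^2 - r_min^2)
= pi*(14.44 - 0.36)
= pi * 14.08
= 44.2336 m^2


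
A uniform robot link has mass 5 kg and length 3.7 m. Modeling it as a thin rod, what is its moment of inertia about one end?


I = (1/3) * m * L^2
= (1/3) * 5 * 3.7^2
= 0.333333 * 5 * 13.69
= 22.8167 kg*m^2


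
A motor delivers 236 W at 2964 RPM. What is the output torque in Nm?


omega = 2964 * 2*pi/60 = 310.3894 rad/s
tau = P / omega = 236 / 310.3894
= 0.7603 Nm


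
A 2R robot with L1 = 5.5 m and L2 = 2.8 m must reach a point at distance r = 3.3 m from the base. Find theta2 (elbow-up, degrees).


cos(theta2) = (r^2 - L1^2 - L2^2) / (2*L1*L2)
cos(theta2) = (10.89 - 30.25 - 7.84) / 30.8
cos(theta2) = -0.883117
theta2 = 152.0207 degrees


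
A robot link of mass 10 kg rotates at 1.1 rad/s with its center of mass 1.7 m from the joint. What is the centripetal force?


F = m * omega^2 * r
= 10 * 1.1^2 * 1.7
= 10 * 1.21 * 1.7
= 20.57 N


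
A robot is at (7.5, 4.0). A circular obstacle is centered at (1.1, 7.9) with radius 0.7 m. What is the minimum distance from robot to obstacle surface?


center_dist = sqrt((7.5-1.1)^2 + (4.0-7.9)^2)
= sqrt(40.96 + 15.21)
= 7.4947
min_dist = center_dist - radius = 7.4947 - 0.7 = 6.7947 m


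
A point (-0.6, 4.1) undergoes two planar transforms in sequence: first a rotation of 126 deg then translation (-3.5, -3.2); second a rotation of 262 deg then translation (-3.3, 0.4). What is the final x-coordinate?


After transform 1:
x1 = cos(126)*-0.6 - sin(126)*4.1 + -3.5 = -6.4643
y1 = sin(126)*-0.6 + cos(126)*4.1 + -3.2 = -6.0953
After transform 2:
x2 = cos(262)*-6.4643 - sin(262)*-6.0953 + -3.3
= -8.4364


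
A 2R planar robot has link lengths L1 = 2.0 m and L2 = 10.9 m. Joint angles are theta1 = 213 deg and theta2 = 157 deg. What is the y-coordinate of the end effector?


Convert angles to radians: theta1 = 3.7176, theta2 = 2.7402
y = L1*sin(theta1) + L2*sin(theta1+theta2)
y = -1.0893 + 1.8928
y = 0.8035


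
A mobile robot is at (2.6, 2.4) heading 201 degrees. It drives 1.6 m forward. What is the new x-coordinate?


x_new = x0 + d*cos(theta)
= 2.6 + 1.6*cos(201)
= 2.6 + -1.4937
= 1.1063


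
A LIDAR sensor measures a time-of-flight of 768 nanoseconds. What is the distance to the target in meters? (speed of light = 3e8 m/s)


tof = 768 ns = 7.68e-07 s
dist = c * tof / 2
= 3e8 * 7.68e-07 / 2
= 115.2 m


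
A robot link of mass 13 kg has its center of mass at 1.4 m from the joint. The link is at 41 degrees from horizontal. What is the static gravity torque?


tau = m*g*L*cos(angle)
= 13 * 9.81 * 1.4 * cos(41 deg)
= 13 * 9.81 * 1.4 * 0.7547
= 134.7474 Nm


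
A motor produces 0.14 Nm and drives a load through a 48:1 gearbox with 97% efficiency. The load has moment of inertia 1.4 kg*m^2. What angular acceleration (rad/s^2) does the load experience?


tau_out = tau_motor * N * eta
= 0.14 * 48 * 0.97 = 6.5184 Nm
alpha = tau_out / I = 6.5184 / 1.4
= 4.656 rad/s^2


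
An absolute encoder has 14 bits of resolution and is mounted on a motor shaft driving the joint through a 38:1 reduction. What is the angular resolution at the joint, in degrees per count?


counts = 2^14 = 16384
effective counts at joint = 16384 * 38 = 622592
resolution = 360 / 622592
= 5.7823e-04 deg/count


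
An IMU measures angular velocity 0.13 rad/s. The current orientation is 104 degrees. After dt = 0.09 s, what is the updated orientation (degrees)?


delta_theta = w * dt = 0.13 * 0.09 = 0.0117 rad
= 0.6704 deg
theta_new = 104 + 0.6704 = 104.6704 deg


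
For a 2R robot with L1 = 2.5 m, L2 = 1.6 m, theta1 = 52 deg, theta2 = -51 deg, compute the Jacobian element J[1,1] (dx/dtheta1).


J[1,1] = -L1*sin(t1) - L2*sin(t1+t2)
= -2.5*sin(52) - 1.6*sin(1)
= -1.998


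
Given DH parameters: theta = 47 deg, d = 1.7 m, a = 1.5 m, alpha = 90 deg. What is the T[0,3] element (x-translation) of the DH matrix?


T[0,3] = a * cos(theta)
= 1.5 * cos(47 deg)
= 1.5 * 0.682
= 1.023


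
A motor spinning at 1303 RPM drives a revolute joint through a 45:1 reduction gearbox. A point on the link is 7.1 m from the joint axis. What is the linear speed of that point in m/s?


omega_motor = 1303 * 2*pi/60 = 136.4498 rad/s
omega_joint = omega_motor / 45 = 3.0322 rad/s
v = omega_joint * r = 3.0322 * 7.1
= 21.5288 m/s


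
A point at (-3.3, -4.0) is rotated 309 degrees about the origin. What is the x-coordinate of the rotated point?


x' = x*cos(theta) - y*sin(theta)
cos(309 deg) = 0.6293, sin(309 deg) = -0.7771
x' = -3.3 * 0.6293 - -4.0 * -0.7771
= -2.0768 - 3.1086
= -5.1853


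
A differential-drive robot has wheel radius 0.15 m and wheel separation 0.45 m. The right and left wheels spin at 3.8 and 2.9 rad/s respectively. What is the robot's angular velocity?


vR = r*wR = 0.15*3.8 = 0.57 m/s
vL = r*wL = 0.15*2.9 = 0.435 m/s
v = (vR+vL)/2 = 0.5025 m/s
omega = (vR-vL)/L = 0.3 rad/s
angular velocity = 0.3 rad/s


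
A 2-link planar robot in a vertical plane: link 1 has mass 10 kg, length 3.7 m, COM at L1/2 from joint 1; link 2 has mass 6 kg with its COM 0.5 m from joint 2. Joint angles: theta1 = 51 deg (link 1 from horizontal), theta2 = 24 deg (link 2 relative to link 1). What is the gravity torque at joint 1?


Horizontal distance from joint 1 to link-1 COM:
  x_c1 = (L1/2)*cos(t1) = 1.85 * 0.6293 = 1.1642 m
Horizontal distance from joint 1 to link-2 COM:
  x_c2 = L1*cos(t1) + Lc2*cos(t1+t2)
       = 3.7*0.6293 + 0.5*0.2588 = 2.4579 m
tau1 = m1*g*x_c1 + m2*g*x_c2
     = 10*9.81*1.1642 + 6*9.81*2.4579
     = 114.2122 + 144.6717
     = 258.8839 Nm


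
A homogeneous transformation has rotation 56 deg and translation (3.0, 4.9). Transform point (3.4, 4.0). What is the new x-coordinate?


x' = cos(theta)*px - sin(theta)*py + tx
= 0.5592*3.4 - 0.829*4.0 + 3.0
= 1.5851


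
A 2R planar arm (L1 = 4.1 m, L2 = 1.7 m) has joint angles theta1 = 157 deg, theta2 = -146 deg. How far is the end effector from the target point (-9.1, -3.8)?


End effector via forward kinematics:
x = L1*cos(t1) + L2*cos(t1+t2) = -2.1053
y = L1*sin(t1) + L2*sin(t1+t2) = 1.9264
Distance to target:
d = sqrt((-9.1 - -2.1053)^2 + (-3.8 - 1.9264)^2)
= sqrt(48.9258 + 32.7913)
= 9.0398 m


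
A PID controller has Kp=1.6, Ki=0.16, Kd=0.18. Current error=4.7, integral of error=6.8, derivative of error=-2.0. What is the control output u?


u = Kp*e + Ki*int(e) + Kd*de/dt
= 1.6*4.7 + 0.16*6.8 + 0.18*(-2.0)
= 7.52 + 1.088 + -0.36
= 8.248


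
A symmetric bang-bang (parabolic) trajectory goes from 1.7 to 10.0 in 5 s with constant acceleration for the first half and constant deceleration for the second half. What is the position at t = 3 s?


Symmetric rest-to-rest: each phase covers (pf-p0)/2 in time T/2. 0.5*a*(T/2)^2 = (pf-p0)/2 => a = 4*(pf-p0)/T^2
a = 4*(10.0-1.7)/5^2 = 1.328
t = 3 is in the deceleration phase (t > T/2).
p = pf - 0.5*a*(T-t)^2 = 10.0 - 0.5*1.328*2^2
= 7.344


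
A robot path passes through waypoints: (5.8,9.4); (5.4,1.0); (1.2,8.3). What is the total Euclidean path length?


Segment lengths:
  seg1 = sqrt((-0.4)^2 + (-8.4)^2) = 8.4095
  seg2 = sqrt((-4.2)^2 + (7.3)^2) = 8.422
Total = 16.8315


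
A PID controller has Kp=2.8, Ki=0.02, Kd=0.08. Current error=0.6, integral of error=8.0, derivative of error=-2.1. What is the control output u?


u = Kp*e + Ki*int(e) + Kd*de/dt
= 2.8*0.6 + 0.02*8.0 + 0.08*(-2.1)
= 1.68 + 0.16 + -0.168
= 1.672


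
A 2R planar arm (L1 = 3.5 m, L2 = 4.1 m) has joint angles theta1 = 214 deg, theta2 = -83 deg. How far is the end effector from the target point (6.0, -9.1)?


End effector via forward kinematics:
x = L1*cos(t1) + L2*cos(t1+t2) = -5.5915
y = L1*sin(t1) + L2*sin(t1+t2) = 1.1371
Distance to target:
d = sqrt((6.0 - -5.5915)^2 + (-9.1 - 1.1371)^2)
= sqrt(134.3623 + 104.7989)
= 15.4648 m


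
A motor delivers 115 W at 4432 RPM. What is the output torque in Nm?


omega = 4432 * 2*pi/60 = 464.118 rad/s
tau = P / omega = 115 / 464.118
= 0.2478 Nm


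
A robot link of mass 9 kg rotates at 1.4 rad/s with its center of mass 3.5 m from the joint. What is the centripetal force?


F = m * omega^2 * r
= 9 * 1.4^2 * 3.5
= 9 * 1.96 * 3.5
= 61.74 N


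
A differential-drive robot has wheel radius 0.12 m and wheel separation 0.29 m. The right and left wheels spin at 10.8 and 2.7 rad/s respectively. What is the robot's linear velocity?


vR = r*wR = 0.12*10.8 = 1.296 m/s
vL = r*wL = 0.12*2.7 = 0.324 m/s
v = (vR+vL)/2 = 0.81 m/s
omega = (vR-vL)/L = 3.3517 rad/s
linear velocity = 0.81 m/s


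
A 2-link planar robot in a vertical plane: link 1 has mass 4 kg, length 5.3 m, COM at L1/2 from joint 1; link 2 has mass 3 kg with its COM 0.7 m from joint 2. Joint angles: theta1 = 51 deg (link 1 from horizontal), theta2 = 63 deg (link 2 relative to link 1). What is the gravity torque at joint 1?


Horizontal distance from joint 1 to link-1 COM:
  x_c1 = (L1/2)*cos(t1) = 2.65 * 0.6293 = 1.6677 m
Horizontal distance from joint 1 to link-2 COM:
  x_c2 = L1*cos(t1) + Lc2*cos(t1+t2)
       = 5.3*0.6293 + 0.7*-0.4067 = 3.0507 m
tau1 = m1*g*x_c1 + m2*g*x_c2
     = 4*9.81*1.6677 + 3*9.81*3.0507
     = 65.4405 + 89.7816
     = 155.2221 Nm


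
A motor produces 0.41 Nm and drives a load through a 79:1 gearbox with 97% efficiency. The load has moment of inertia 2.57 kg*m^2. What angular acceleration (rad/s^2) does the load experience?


tau_out = tau_motor * N * eta
= 0.41 * 79 * 0.97 = 31.4183 Nm
alpha = tau_out / I = 31.4183 / 2.57
= 12.225 rad/s^2


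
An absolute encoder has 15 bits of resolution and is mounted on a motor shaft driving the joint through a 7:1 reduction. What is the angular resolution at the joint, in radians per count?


counts = 2^15 = 32768
effective counts at joint = 32768 * 7 = 229376
resolution = 2*pi / 229376
= 2.7393e-05 rad/count


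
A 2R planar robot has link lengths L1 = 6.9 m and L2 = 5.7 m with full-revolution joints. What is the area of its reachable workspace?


r_max = L1 + L2 = 12.6 m
r_min = |L1 - L2| = 1.2 m
Area = pi*(r_max^2 - r_min^2)
= pi*(158.76 - 1.44)
= pi * 157.32
= 494.2354 m^2


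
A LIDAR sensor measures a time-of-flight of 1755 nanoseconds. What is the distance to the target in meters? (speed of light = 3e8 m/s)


tof = 1755 ns = 1.755e-06 s
dist = c * tof / 2
= 3e8 * 1.755e-06 / 2
= 263.25 m


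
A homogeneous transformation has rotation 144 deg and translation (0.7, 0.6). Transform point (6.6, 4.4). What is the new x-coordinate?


x' = cos(theta)*px - sin(theta)*py + tx
= -0.809*6.6 - 0.5878*4.4 + 0.7
= -7.2258


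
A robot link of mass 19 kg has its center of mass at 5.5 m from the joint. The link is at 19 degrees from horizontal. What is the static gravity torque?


tau = m*g*L*cos(angle)
= 19 * 9.81 * 5.5 * cos(19 deg)
= 19 * 9.81 * 5.5 * 0.9455
= 969.2936 Nm


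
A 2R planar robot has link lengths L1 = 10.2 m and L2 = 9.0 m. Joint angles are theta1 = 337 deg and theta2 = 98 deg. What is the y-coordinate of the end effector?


Convert angles to radians: theta1 = 5.8818, theta2 = 1.7104
y = L1*sin(theta1) + L2*sin(theta1+theta2)
y = -3.9855 + 8.6933
y = 4.7079


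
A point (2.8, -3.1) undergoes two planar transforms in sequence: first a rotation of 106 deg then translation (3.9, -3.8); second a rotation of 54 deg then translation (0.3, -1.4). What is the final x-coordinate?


After transform 1:
x1 = cos(106)*2.8 - sin(106)*-3.1 + 3.9 = 6.1081
y1 = sin(106)*2.8 + cos(106)*-3.1 + -3.8 = -0.254
After transform 2:
x2 = cos(54)*6.1081 - sin(54)*-0.254 + 0.3
= 4.0958


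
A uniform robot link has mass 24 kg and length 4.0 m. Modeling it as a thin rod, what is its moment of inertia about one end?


I = (1/3) * m * L^2
= (1/3) * 24 * 4.0^2
= 0.333333 * 24 * 16.0
= 128.0 kg*m^2


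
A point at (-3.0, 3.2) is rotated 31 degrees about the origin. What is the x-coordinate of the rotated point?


x' = x*cos(theta) - y*sin(theta)
cos(31 deg) = 0.8572, sin(31 deg) = 0.515
x' = -3.0 * 0.8572 - 3.2 * 0.515
= -2.5715 - 1.6481
= -4.2196


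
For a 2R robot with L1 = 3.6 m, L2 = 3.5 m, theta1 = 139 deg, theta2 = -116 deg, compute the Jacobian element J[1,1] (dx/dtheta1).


J[1,1] = -L1*sin(t1) - L2*sin(t1+t2)
= -3.6*sin(139) - 3.5*sin(23)
= -3.7294


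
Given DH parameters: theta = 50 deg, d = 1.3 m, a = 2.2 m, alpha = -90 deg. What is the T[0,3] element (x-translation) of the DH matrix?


T[0,3] = a * cos(theta)
= 2.2 * cos(50 deg)
= 2.2 * 0.6428
= 1.4141


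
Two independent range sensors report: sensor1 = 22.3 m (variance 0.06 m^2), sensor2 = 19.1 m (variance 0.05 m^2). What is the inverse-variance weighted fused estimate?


w1 = (1/var1) / (1/var1 + 1/var2)
   = 16.6667 / (16.6667 + 20.0) = 0.4545
w2 = 1 - w1 = 0.5455
fused = w1*s1 + w2*s2 = 10.1364 + 10.4182
= 20.5545 m


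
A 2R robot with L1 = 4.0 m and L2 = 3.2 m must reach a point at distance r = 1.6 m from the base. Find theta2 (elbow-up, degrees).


cos(theta2) = (r^2 - L1^2 - L2^2) / (2*L1*L2)
cos(theta2) = (2.56 - 16.0 - 10.24) / 25.6
cos(theta2) = -0.925
theta2 = 157.6684 degrees


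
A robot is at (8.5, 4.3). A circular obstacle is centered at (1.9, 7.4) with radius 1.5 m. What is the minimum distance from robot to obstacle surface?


center_dist = sqrt((8.5-1.9)^2 + (4.3-7.4)^2)
= sqrt(43.56 + 9.61)
= 7.2918
min_dist = center_dist - radius = 7.2918 - 1.5 = 5.7918 m


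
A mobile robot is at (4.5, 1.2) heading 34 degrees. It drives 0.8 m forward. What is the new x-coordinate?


x_new = x0 + d*cos(theta)
= 4.5 + 0.8*cos(34)
= 4.5 + 0.6632
= 5.1632


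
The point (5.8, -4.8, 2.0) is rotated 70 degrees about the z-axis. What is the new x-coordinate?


Rotation about z-axis: x' = x*cos(theta) - y*sin(theta)
= 5.8 * 0.342 - -4.8 * 0.9397
= 6.4942


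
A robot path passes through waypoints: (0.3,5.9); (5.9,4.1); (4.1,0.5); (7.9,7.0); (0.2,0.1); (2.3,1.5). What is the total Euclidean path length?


Segment lengths:
  seg1 = sqrt((5.6)^2 + (-1.8)^2) = 5.8822
  seg2 = sqrt((-1.8)^2 + (-3.6)^2) = 4.0249
  seg3 = sqrt((3.8)^2 + (6.5)^2) = 7.5293
  seg4 = sqrt((-7.7)^2 + (-6.9)^2) = 10.3392
  seg5 = sqrt((2.1)^2 + (1.4)^2) = 2.5239
Total = 30.2995


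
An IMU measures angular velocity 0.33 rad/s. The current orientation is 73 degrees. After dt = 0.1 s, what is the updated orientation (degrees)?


delta_theta = w * dt = 0.33 * 0.1 = 0.033 rad
= 1.8908 deg
theta_new = 73 + 1.8908 = 74.8908 deg


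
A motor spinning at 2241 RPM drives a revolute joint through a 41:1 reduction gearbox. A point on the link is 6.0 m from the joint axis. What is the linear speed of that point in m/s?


omega_motor = 2241 * 2*pi/60 = 234.677 rad/s
omega_joint = omega_motor / 41 = 5.7238 rad/s
v = omega_joint * r = 5.7238 * 6.0
= 34.343 m/s


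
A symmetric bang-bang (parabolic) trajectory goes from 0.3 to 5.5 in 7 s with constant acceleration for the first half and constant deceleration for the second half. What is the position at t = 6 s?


Symmetric rest-to-rest: each phase covers (pf-p0)/2 in time T/2. 0.5*a*(T/2)^2 = (pf-p0)/2 => a = 4*(pf-p0)/T^2
a = 4*(5.5-0.3)/7^2 = 0.4245
t = 6 is in the deceleration phase (t > T/2).
p = pf - 0.5*a*(T-t)^2 = 5.5 - 0.5*0.4245*1^2
= 5.2878


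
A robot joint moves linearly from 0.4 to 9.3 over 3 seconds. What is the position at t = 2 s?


s = t/T = 2/3 = 0.6667
p(t) = p0 + (pf-p0)*s
= 0.4 + (9.3 - 0.4) * 0.6667
= 6.3333


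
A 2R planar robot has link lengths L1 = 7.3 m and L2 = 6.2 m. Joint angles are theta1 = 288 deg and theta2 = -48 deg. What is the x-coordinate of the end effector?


Convert angles to radians: theta1 = 5.0265, theta2 = -0.8378
x = L1*cos(theta1) + L2*cos(theta1+theta2)
x = 2.2558 + -3.1
x = -0.8442


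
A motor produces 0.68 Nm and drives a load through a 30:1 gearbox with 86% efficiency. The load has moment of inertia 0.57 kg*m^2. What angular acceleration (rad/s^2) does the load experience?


tau_out = tau_motor * N * eta
= 0.68 * 30 * 0.86 = 17.544 Nm
alpha = tau_out / I = 17.544 / 0.57
= 30.7789 rad/s^2


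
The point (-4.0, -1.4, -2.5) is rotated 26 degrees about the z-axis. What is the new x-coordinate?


Rotation about z-axis: x' = x*cos(theta) - y*sin(theta)
= -4.0 * 0.8988 - -1.4 * 0.4384
= -2.9815


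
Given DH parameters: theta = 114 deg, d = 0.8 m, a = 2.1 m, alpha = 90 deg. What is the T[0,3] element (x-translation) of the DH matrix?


T[0,3] = a * cos(theta)
= 2.1 * cos(114 deg)
= 2.1 * -0.4067
= -0.8541


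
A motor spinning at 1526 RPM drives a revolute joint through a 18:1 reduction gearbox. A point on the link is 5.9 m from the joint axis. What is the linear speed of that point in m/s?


omega_motor = 1526 * 2*pi/60 = 159.8023 rad/s
omega_joint = omega_motor / 18 = 8.8779 rad/s
v = omega_joint * r = 8.8779 * 5.9
= 52.3797 m/s


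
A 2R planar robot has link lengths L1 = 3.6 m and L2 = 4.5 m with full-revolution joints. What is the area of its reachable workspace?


r_max = L1 + L2 = 8.1 m
r_min = |L1 - L2| = 0.9 m
Area = pi*(r_max^2 - r_min^2)
= pi*(65.61 - 0.81)
= pi * 64.8
= 203.5752 m^2


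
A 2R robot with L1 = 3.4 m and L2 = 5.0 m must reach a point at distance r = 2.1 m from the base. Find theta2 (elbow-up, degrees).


cos(theta2) = (r^2 - L1^2 - L2^2) / (2*L1*L2)
cos(theta2) = (4.41 - 11.56 - 25.0) / 34.0
cos(theta2) = -0.945588
theta2 = 161.0123 degrees


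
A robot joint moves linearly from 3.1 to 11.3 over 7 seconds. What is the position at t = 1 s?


s = t/T = 1/7 = 0.1429
p(t) = p0 + (pf-p0)*s
= 3.1 + (11.3 - 3.1) * 0.1429
= 4.2714


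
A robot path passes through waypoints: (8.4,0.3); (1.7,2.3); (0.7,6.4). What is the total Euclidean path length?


Segment lengths:
  seg1 = sqrt((-6.7)^2 + (2.0)^2) = 6.9921
  seg2 = sqrt((-1.0)^2 + (4.1)^2) = 4.2202
Total = 11.2123


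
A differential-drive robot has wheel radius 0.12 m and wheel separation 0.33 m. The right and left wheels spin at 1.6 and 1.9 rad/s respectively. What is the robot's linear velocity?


vR = r*wR = 0.12*1.6 = 0.192 m/s
vL = r*wL = 0.12*1.9 = 0.228 m/s
v = (vR+vL)/2 = 0.21 m/s
omega = (vR-vL)/L = -0.1091 rad/s
linear velocity = 0.21 m/s


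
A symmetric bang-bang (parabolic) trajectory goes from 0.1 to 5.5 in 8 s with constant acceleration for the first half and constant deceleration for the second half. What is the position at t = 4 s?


Symmetric rest-to-rest: each phase covers (pf-p0)/2 in time T/2. 0.5*a*(T/2)^2 = (pf-p0)/2 => a = 4*(pf-p0)/T^2
a = 4*(5.5-0.1)/8^2 = 0.3375
t = 4 is in the acceleration phase (t <= T/2).
p = p0 + 0.5*a*t^2 = 0.1 + 0.5*0.3375*4^2
= 2.8


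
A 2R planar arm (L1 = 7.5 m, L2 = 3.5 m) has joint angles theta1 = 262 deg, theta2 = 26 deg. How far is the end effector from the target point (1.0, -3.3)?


End effector via forward kinematics:
x = L1*cos(t1) + L2*cos(t1+t2) = 0.0378
y = L1*sin(t1) + L2*sin(t1+t2) = -10.7557
Distance to target:
d = sqrt((1.0 - 0.0378)^2 + (-3.3 - -10.7557)^2)
= sqrt(0.9259 + 55.5876)
= 7.5175 m


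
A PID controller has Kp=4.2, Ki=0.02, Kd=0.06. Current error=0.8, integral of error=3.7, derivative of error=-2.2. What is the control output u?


u = Kp*e + Ki*int(e) + Kd*de/dt
= 4.2*0.8 + 0.02*3.7 + 0.06*(-2.2)
= 3.36 + 0.074 + -0.132
= 3.302


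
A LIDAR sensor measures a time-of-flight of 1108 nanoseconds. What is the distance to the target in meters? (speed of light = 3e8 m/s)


tof = 1108 ns = 1.108e-06 s
dist = c * tof / 2
= 3e8 * 1.108e-06 / 2
= 166.2 m


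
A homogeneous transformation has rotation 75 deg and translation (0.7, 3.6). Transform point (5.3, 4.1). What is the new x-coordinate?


x' = cos(theta)*px - sin(theta)*py + tx
= 0.2588*5.3 - 0.9659*4.1 + 0.7
= -1.8886


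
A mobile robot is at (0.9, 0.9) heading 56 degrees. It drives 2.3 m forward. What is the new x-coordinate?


x_new = x0 + d*cos(theta)
= 0.9 + 2.3*cos(56)
= 0.9 + 1.2861
= 2.1861


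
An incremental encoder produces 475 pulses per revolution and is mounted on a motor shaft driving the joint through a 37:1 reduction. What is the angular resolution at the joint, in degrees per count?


counts per rev = 475
effective counts at joint = 475 * 37 = 17575
resolution = 360 / 17575
= 0.0205 deg/count


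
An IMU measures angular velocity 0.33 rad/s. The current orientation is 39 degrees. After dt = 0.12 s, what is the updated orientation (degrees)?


delta_theta = w * dt = 0.33 * 0.12 = 0.0396 rad
= 2.2689 deg
theta_new = 39 + 2.2689 = 41.2689 deg


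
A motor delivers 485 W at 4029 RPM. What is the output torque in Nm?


omega = 4029 * 2*pi/60 = 421.9159 rad/s
tau = P / omega = 485 / 421.9159
= 1.1495 Nm


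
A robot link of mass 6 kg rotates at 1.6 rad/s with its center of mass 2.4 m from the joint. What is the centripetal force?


F = m * omega^2 * r
= 6 * 1.6^2 * 2.4
= 6 * 2.56 * 2.4
= 36.864 N


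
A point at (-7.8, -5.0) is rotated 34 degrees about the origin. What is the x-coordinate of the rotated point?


x' = x*cos(theta) - y*sin(theta)
cos(34 deg) = 0.829, sin(34 deg) = 0.5592
x' = -7.8 * 0.829 - -5.0 * 0.5592
= -6.4665 - -2.796
= -3.6705


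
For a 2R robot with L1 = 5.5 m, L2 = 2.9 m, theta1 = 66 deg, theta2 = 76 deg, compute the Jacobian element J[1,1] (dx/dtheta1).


J[1,1] = -L1*sin(t1) - L2*sin(t1+t2)
= -5.5*sin(66) - 2.9*sin(142)
= -6.8099


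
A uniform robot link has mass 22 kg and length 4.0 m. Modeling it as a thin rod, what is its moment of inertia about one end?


I = (1/3) * m * L^2
= (1/3) * 22 * 4.0^2
= 0.333333 * 22 * 16.0
= 117.3333 kg*m^2


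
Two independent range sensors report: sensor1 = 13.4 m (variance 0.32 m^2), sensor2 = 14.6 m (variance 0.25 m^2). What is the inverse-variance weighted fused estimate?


w1 = (1/var1) / (1/var1 + 1/var2)
   = 3.125 / (3.125 + 4.0) = 0.4386
w2 = 1 - w1 = 0.5614
fused = w1*s1 + w2*s2 = 5.8772 + 8.1965
= 14.0737 m


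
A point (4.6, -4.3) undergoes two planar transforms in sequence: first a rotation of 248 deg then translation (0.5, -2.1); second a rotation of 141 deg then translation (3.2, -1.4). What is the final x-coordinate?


After transform 1:
x1 = cos(248)*4.6 - sin(248)*-4.3 + 0.5 = -5.2101
y1 = sin(248)*4.6 + cos(248)*-4.3 + -2.1 = -4.7542
After transform 2:
x2 = cos(141)*-5.2101 - sin(141)*-4.7542 + 3.2
= 10.2409


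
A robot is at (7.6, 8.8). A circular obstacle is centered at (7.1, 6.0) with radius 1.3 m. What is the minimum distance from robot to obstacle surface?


center_dist = sqrt((7.6-7.1)^2 + (8.8-6.0)^2)
= sqrt(0.25 + 7.84)
= 2.8443
min_dist = center_dist - radius = 2.8443 - 1.3 = 1.5443 m


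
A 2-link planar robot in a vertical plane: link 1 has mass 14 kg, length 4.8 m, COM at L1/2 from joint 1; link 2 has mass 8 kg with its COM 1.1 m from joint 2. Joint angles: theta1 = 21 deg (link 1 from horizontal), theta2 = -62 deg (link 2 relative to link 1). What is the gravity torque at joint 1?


Horizontal distance from joint 1 to link-1 COM:
  x_c1 = (L1/2)*cos(t1) = 2.4 * 0.9336 = 2.2406 m
Horizontal distance from joint 1 to link-2 COM:
  x_c2 = L1*cos(t1) + Lc2*cos(t1+t2)
       = 4.8*0.9336 + 1.1*0.7547 = 5.3114 m
tau1 = m1*g*x_c1 + m2*g*x_c2
     = 14*9.81*2.2406 + 8*9.81*5.3114
     = 307.723 + 416.836
     = 724.5591 Nm


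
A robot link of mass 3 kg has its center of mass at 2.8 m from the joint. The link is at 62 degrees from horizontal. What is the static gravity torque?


tau = m*g*L*cos(angle)
= 3 * 9.81 * 2.8 * cos(62 deg)
= 3 * 9.81 * 2.8 * 0.4695
= 38.6863 Nm


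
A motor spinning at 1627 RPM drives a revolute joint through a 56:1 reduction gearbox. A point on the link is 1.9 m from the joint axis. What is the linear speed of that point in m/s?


omega_motor = 1627 * 2*pi/60 = 170.379 rad/s
omega_joint = omega_motor / 56 = 3.0425 rad/s
v = omega_joint * r = 3.0425 * 1.9
= 5.7807 m/s


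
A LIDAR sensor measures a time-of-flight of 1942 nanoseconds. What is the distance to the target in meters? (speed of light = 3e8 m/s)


tof = 1942 ns = 1.942e-06 s
dist = c * tof / 2
= 3e8 * 1.942e-06 / 2
= 291.3 m


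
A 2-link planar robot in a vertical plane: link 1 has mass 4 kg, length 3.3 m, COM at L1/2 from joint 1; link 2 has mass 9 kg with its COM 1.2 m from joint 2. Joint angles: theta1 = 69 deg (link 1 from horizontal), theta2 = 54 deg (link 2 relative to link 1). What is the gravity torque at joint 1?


Horizontal distance from joint 1 to link-1 COM:
  x_c1 = (L1/2)*cos(t1) = 1.65 * 0.3584 = 0.5913 m
Horizontal distance from joint 1 to link-2 COM:
  x_c2 = L1*cos(t1) + Lc2*cos(t1+t2)
       = 3.3*0.3584 + 1.2*-0.5446 = 0.529 m
tau1 = m1*g*x_c1 + m2*g*x_c2
     = 4*9.81*0.5913 + 9*9.81*0.529
     = 23.2029 + 46.7096
     = 69.9125 Nm


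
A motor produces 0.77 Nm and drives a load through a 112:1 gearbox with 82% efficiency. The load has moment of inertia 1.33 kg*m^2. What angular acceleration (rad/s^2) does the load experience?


tau_out = tau_motor * N * eta
= 0.77 * 112 * 0.82 = 70.7168 Nm
alpha = tau_out / I = 70.7168 / 1.33
= 53.1705 rad/s^2


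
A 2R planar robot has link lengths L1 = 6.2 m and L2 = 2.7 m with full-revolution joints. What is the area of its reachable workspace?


r_max = L1 + L2 = 8.9 m
r_min = |L1 - L2| = 3.5 m
Area = pi*(r_max^2 - r_min^2)
= pi*(79.21 - 12.25)
= pi * 66.96
= 210.361 m^2


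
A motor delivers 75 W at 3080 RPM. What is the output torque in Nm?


omega = 3080 * 2*pi/60 = 322.5368 rad/s
tau = P / omega = 75 / 322.5368
= 0.2325 Nm


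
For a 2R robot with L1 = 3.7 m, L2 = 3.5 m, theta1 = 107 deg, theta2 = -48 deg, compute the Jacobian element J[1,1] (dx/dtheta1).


J[1,1] = -L1*sin(t1) - L2*sin(t1+t2)
= -3.7*sin(107) - 3.5*sin(59)
= -6.5384


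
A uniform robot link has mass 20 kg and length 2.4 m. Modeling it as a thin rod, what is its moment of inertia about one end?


I = (1/3) * m * L^2
= (1/3) * 20 * 2.4^2
= 0.333333 * 20 * 5.76
= 38.4 kg*m^2


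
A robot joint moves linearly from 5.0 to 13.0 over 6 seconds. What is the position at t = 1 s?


s = t/T = 1/6 = 0.1667
p(t) = p0 + (pf-p0)*s
= 5.0 + (13.0 - 5.0) * 0.1667
= 6.3333


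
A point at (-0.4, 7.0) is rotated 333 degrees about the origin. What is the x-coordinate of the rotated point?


x' = x*cos(theta) - y*sin(theta)
cos(333 deg) = 0.891, sin(333 deg) = -0.454
x' = -0.4 * 0.891 - 7.0 * -0.454
= -0.3564 - -3.1779
= 2.8215


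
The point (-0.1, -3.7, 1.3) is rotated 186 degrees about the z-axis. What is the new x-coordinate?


Rotation about z-axis: x' = x*cos(theta) - y*sin(theta)
= -0.1 * -0.9945 - -3.7 * -0.1045
= -0.2873


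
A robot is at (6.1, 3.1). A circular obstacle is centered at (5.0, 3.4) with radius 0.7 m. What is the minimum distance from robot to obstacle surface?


center_dist = sqrt((6.1-5.0)^2 + (3.1-3.4)^2)
= sqrt(1.21 + 0.09)
= 1.1402
min_dist = center_dist - radius = 1.1402 - 0.7 = 0.4402 m


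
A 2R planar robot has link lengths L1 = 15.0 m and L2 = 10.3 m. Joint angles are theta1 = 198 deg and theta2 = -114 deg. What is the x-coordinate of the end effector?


Convert angles to radians: theta1 = 3.4558, theta2 = -1.9897
x = L1*cos(theta1) + L2*cos(theta1+theta2)
x = -14.2658 + 1.0766
x = -13.1892


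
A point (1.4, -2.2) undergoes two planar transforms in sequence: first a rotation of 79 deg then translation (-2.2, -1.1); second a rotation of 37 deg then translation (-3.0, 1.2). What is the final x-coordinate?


After transform 1:
x1 = cos(79)*1.4 - sin(79)*-2.2 + -2.2 = 0.2267
y1 = sin(79)*1.4 + cos(79)*-2.2 + -1.1 = -0.1455
After transform 2:
x2 = cos(37)*0.2267 - sin(37)*-0.1455 + -3.0
= -2.7314


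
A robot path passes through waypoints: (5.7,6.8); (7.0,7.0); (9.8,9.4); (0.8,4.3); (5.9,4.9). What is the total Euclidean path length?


Segment lengths:
  seg1 = sqrt((1.3)^2 + (0.2)^2) = 1.3153
  seg2 = sqrt((2.8)^2 + (2.4)^2) = 3.6878
  seg3 = sqrt((-9.0)^2 + (-5.1)^2) = 10.3446
  seg4 = sqrt((5.1)^2 + (0.6)^2) = 5.1352
Total = 20.4828


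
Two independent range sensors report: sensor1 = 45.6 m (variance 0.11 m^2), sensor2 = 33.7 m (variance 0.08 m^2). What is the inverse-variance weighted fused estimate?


w1 = (1/var1) / (1/var1 + 1/var2)
   = 9.0909 / (9.0909 + 12.5) = 0.4211
w2 = 1 - w1 = 0.5789
fused = w1*s1 + w2*s2 = 19.2 + 19.5105
= 38.7105 m


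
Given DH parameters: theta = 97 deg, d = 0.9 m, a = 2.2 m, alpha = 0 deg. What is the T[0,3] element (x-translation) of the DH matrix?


T[0,3] = a * cos(theta)
= 2.2 * cos(97 deg)
= 2.2 * -0.1219
= -0.2681


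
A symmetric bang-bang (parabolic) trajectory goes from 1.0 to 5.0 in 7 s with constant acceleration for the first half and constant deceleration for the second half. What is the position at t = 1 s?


Symmetric rest-to-rest: each phase covers (pf-p0)/2 in time T/2. 0.5*a*(T/2)^2 = (pf-p0)/2 => a = 4*(pf-p0)/T^2
a = 4*(5.0-1.0)/7^2 = 0.3265
t = 1 is in the acceleration phase (t <= T/2).
p = p0 + 0.5*a*t^2 = 1.0 + 0.5*0.3265*1^2
= 1.1633


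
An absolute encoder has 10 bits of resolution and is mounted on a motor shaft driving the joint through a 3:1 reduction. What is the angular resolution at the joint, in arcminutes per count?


counts = 2^10 = 1024
effective counts at joint = 1024 * 3 = 3072
resolution = 360*60 / 3072
= 7.0312 arcmin/count


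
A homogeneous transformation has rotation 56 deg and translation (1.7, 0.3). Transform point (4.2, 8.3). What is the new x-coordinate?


x' = cos(theta)*px - sin(theta)*py + tx
= 0.5592*4.2 - 0.829*8.3 + 1.7
= -2.8324


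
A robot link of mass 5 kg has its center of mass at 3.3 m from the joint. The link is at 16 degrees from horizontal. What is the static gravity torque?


tau = m*g*L*cos(angle)
= 5 * 9.81 * 3.3 * cos(16 deg)
= 5 * 9.81 * 3.3 * 0.9613
= 155.5946 Nm


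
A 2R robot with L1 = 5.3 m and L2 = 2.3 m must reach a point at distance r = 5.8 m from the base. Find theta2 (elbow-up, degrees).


cos(theta2) = (r^2 - L1^2 - L2^2) / (2*L1*L2)
cos(theta2) = (33.64 - 28.09 - 5.29) / 24.38
cos(theta2) = 0.010664
theta2 = 89.389 degrees
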